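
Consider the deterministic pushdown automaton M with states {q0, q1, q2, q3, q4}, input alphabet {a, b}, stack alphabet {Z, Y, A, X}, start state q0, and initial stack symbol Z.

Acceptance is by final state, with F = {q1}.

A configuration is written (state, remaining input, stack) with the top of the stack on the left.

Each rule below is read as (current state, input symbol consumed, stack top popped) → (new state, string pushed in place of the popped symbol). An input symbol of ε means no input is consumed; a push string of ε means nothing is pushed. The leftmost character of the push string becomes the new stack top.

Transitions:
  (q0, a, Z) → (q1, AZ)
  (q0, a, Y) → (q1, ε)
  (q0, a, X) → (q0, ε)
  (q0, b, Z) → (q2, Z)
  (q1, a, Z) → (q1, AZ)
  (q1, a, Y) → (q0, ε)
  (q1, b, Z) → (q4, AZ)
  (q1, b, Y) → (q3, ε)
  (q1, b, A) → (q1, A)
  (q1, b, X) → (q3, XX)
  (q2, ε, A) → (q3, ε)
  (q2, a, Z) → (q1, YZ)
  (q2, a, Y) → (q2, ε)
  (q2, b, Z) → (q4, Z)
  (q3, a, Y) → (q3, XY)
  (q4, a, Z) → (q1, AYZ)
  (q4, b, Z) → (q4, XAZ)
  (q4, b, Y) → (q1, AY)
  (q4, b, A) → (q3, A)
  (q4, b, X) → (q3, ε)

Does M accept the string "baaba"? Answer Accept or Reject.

(q0, baaba, Z)
  read b, top Z: go to q2, push Z → (q2, aaba, Z)
  read a, top Z: go to q1, push YZ → (q1, aba, YZ)
  read a, top Y: go to q0, push ε → (q0, ba, Z)
  read b, top Z: go to q2, push Z → (q2, a, Z)
  read a, top Z: go to q1, push YZ → (q1, ε, YZ)
All input consumed; state q1 ∈ F.

Accept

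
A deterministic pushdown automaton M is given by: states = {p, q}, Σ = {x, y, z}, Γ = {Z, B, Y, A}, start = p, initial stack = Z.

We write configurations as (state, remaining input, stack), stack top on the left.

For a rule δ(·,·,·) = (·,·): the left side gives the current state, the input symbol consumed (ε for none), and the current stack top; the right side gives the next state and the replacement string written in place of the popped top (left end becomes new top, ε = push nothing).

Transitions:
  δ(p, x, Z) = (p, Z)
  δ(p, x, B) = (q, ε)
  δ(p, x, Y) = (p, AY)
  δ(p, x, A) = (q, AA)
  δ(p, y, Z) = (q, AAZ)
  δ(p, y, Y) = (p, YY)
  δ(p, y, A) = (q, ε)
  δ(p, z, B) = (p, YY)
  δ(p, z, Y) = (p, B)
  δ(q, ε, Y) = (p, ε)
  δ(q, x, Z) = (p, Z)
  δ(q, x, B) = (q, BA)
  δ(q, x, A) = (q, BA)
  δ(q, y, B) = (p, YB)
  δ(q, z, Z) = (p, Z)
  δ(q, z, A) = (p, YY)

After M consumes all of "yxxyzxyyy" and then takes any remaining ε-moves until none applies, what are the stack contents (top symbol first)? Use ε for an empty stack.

YYYBAAAZ

(p, yxxyzxyyy, Z)
  read y, top Z: go to q, push AAZ → (q, xxyzxyyy, AAZ)
  read x, top A: go to q, push BA → (q, xyzxyyy, BAAZ)
  read x, top B: go to q, push BA → (q, yzxyyy, BAAAZ)
  read y, top B: go to p, push YB → (p, zxyyy, YBAAAZ)
  read z, top Y: go to p, push B → (p, xyyy, BBAAAZ)
  read x, top B: go to q, push ε → (q, yyy, BAAAZ)
  read y, top B: go to p, push YB → (p, yy, YBAAAZ)
  read y, top Y: go to p, push YY → (p, y, YYBAAAZ)
  read y, top Y: go to p, push YY → (p, ε, YYYBAAAZ)
All input consumed in state p with stack YYYBAAAZ.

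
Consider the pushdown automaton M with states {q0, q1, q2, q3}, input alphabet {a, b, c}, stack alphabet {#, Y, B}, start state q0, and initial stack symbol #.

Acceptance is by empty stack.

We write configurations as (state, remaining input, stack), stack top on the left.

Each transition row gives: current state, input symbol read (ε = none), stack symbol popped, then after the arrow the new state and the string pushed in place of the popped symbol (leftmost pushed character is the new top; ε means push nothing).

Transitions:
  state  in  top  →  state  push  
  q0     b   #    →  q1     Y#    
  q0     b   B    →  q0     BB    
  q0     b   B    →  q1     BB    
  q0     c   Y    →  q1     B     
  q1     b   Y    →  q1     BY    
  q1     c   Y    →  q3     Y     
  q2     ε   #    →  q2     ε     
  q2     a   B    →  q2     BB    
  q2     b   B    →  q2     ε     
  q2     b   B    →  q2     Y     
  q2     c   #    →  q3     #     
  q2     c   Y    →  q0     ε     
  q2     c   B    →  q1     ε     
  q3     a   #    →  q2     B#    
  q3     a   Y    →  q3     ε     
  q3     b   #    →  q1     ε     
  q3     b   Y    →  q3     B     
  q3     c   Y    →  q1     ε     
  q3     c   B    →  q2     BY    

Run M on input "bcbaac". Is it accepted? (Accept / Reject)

No computation consumes all input and empties the stack.

Reject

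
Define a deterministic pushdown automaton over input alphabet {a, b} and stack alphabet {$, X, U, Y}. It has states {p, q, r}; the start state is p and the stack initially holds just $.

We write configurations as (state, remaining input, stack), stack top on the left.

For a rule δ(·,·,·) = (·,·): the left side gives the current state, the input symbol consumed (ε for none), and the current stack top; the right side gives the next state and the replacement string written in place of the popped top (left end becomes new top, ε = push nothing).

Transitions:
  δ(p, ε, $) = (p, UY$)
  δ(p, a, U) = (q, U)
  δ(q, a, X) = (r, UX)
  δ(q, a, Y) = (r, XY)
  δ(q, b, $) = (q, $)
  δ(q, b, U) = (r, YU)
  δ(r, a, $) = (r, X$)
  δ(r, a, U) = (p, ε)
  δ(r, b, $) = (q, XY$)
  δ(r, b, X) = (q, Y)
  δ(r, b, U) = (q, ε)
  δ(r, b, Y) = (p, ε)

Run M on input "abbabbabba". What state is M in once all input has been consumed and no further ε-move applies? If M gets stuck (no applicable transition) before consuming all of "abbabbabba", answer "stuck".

(p, abbabbabba, $)
  ε-move, top $: go to p, push UY$ → (p, abbabbabba, UY$)
  read a, top U: go to q, push U → (q, bbabbabba, UY$)
  read b, top U: go to r, push YU → (r, babbabba, YUY$)
  read b, top Y: go to p, push ε → (p, abbabba, UY$)
  read a, top U: go to q, push U → (q, bbabba, UY$)
  read b, top U: go to r, push YU → (r, babba, YUY$)
  read b, top Y: go to p, push ε → (p, abba, UY$)
  read a, top U: go to q, push U → (q, bba, UY$)
  read b, top U: go to r, push YU → (r, ba, YUY$)
  read b, top Y: go to p, push ε → (p, a, UY$)
  read a, top U: go to q, push U → (q, ε, UY$)
All input consumed; M is in state q.

q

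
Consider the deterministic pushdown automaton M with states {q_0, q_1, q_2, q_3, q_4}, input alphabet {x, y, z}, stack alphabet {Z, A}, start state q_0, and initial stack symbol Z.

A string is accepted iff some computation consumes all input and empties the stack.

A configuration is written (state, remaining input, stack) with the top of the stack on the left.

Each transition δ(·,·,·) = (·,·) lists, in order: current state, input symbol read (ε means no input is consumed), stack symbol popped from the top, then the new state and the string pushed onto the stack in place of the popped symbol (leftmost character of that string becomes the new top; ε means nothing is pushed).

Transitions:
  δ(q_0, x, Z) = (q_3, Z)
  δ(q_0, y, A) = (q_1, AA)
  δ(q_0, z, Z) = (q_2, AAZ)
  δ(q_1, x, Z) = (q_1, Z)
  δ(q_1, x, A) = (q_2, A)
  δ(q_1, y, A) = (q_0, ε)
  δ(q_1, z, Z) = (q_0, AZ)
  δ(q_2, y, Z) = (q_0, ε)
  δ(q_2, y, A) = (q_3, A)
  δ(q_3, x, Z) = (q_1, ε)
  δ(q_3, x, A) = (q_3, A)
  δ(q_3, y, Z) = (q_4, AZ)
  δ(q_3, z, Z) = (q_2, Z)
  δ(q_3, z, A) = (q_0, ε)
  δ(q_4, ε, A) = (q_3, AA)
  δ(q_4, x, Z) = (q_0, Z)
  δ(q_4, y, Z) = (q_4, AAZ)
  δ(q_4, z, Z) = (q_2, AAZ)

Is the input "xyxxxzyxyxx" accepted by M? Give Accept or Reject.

Reject

(q_0, xyxxxzyxyxx, Z)
  read x, top Z: go to q_3, push Z → (q_3, yxxxzyxyxx, Z)
  read y, top Z: go to q_4, push AZ → (q_4, xxxzyxyxx, AZ)
  ε-move, top A: go to q_3, push AA → (q_3, xxxzyxyxx, AAZ)
  read x, top A: go to q_3, push A → (q_3, xxzyxyxx, AAZ)
  read x, top A: go to q_3, push A → (q_3, xzyxyxx, AAZ)
  read x, top A: go to q_3, push A → (q_3, zyxyxx, AAZ)
  read z, top A: go to q_0, push ε → (q_0, yxyxx, AZ)
  read y, top A: go to q_1, push AA → (q_1, xyxx, AAZ)
  read x, top A: go to q_2, push A → (q_2, yxx, AAZ)
  read y, top A: go to q_3, push A → (q_3, xx, AAZ)
  read x, top A: go to q_3, push A → (q_3, x, AAZ)
  read x, top A: go to q_3, push A → (q_3, ε, AAZ)
All input consumed; stack is AAZ, not empty, and no further ε-move applies.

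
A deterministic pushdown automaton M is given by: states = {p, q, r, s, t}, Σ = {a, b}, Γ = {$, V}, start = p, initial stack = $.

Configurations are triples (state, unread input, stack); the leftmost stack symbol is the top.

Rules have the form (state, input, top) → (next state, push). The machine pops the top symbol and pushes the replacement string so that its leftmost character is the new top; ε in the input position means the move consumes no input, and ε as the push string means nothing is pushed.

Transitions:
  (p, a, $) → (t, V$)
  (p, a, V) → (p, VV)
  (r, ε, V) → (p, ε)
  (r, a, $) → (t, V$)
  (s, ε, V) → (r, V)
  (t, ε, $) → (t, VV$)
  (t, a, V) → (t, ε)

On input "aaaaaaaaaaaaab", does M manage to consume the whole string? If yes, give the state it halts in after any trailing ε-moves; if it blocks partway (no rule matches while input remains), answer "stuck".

stuck

(p, aaaaaaaaaaaaab, $)
  read a, top $: go to t, push V$ → (t, aaaaaaaaaaaab, V$)
  read a, top V: go to t, push ε → (t, aaaaaaaaaaab, $)
  ε-move, top $: go to t, push VV$ → (t, aaaaaaaaaaab, VV$)
  read a, top V: go to t, push ε → (t, aaaaaaaaaab, V$)
  read a, top V: go to t, push ε → (t, aaaaaaaaab, $)
  ε-move, top $: go to t, push VV$ → (t, aaaaaaaaab, VV$)
  read a, top V: go to t, push ε → (t, aaaaaaaab, V$)
  read a, top V: go to t, push ε → (t, aaaaaaab, $)
  ε-move, top $: go to t, push VV$ → (t, aaaaaaab, VV$)
  read a, top V: go to t, push ε → (t, aaaaaab, V$)
  read a, top V: go to t, push ε → (t, aaaaab, $)
  ε-move, top $: go to t, push VV$ → (t, aaaaab, VV$)
  read a, top V: go to t, push ε → (t, aaaab, V$)
  read a, top V: go to t, push ε → (t, aaab, $)
  ε-move, top $: go to t, push VV$ → (t, aaab, VV$)
  read a, top V: go to t, push ε → (t, aab, V$)
  read a, top V: go to t, push ε → (t, ab, $)
  ε-move, top $: go to t, push VV$ → (t, ab, VV$)
  read a, top V: go to t, push ε → (t, b, V$)
No transition for (t, b, top V); M blocks with input b remaining.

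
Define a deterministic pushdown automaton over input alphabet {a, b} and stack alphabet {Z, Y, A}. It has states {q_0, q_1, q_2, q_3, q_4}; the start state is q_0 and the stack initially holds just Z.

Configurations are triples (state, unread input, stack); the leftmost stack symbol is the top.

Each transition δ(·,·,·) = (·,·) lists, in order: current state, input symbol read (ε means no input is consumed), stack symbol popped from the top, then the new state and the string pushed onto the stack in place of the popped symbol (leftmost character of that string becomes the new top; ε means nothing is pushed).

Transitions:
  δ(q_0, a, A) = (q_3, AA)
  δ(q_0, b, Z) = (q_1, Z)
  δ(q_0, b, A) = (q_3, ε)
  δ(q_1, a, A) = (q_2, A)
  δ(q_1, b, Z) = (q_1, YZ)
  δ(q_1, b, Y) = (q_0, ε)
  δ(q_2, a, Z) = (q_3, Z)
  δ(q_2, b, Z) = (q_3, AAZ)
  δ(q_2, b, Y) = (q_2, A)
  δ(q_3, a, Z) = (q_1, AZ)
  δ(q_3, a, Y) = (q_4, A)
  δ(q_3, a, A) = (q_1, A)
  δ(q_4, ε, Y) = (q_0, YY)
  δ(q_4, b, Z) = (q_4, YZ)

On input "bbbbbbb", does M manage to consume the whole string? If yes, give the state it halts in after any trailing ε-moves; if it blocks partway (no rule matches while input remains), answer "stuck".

(q_0, bbbbbbb, Z) ⊢ (q_1, bbbbbb, Z) ⊢ (q_1, bbbbb, YZ) ⊢ (q_0, bbbb, Z) ⊢ (q_1, bbb, Z) ⊢ (q_1, bb, YZ) ⊢ (q_0, b, Z) ⊢ (q_1, ε, Z)
All input consumed; M is in state q_1.

q_1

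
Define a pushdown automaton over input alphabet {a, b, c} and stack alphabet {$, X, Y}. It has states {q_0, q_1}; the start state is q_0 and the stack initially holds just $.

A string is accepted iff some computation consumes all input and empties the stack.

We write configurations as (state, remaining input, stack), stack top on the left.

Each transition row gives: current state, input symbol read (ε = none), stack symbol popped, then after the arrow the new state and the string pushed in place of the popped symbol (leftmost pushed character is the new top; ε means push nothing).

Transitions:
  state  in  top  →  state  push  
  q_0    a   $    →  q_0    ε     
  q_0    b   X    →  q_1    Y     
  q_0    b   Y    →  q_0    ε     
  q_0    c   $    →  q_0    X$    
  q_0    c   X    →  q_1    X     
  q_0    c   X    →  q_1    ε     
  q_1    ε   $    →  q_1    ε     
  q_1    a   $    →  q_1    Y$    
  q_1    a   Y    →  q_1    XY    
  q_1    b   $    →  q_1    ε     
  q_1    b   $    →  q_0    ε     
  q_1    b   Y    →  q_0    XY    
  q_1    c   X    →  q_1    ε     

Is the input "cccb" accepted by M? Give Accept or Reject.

Accept

One accepting computation: (q_0, cccb, $) ⊢ (q_0, ccb, X$) ⊢ (q_1, cb, X$) ⊢ (q_1, b, $) ⊢ (q_1, ε, ε)
All input consumed and the stack is empty.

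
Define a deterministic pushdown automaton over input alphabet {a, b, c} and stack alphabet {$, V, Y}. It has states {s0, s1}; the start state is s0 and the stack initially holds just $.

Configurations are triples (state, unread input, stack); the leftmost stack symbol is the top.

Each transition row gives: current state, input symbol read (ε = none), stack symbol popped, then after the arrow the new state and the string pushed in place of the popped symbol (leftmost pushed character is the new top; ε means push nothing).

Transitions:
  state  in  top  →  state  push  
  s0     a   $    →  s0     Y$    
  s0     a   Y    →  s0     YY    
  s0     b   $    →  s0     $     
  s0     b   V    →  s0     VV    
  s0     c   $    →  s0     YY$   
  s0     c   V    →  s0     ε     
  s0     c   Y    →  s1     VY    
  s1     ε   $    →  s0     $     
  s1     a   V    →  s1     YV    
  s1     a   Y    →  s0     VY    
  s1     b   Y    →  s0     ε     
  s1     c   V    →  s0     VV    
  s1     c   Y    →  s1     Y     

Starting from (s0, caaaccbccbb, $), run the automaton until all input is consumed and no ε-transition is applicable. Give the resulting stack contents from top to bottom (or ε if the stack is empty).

VVVYYYYY$

(s0, caaaccbccbb, $)
  read c, top $: go to s0, push YY$ → (s0, aaaccbccbb, YY$)
  read a, top Y: go to s0, push YY → (s0, aaccbccbb, YYY$)
  read a, top Y: go to s0, push YY → (s0, accbccbb, YYYY$)
  read a, top Y: go to s0, push YY → (s0, ccbccbb, YYYYY$)
  read c, top Y: go to s1, push VY → (s1, cbccbb, VYYYYY$)
  read c, top V: go to s0, push VV → (s0, bccbb, VVYYYYY$)
  read b, top V: go to s0, push VV → (s0, ccbb, VVVYYYYY$)
  read c, top V: go to s0, push ε → (s0, cbb, VVYYYYY$)
  read c, top V: go to s0, push ε → (s0, bb, VYYYYY$)
  read b, top V: go to s0, push VV → (s0, b, VVYYYYY$)
  read b, top V: go to s0, push VV → (s0, ε, VVVYYYYY$)
All input consumed in state s0 with stack VVVYYYYY$.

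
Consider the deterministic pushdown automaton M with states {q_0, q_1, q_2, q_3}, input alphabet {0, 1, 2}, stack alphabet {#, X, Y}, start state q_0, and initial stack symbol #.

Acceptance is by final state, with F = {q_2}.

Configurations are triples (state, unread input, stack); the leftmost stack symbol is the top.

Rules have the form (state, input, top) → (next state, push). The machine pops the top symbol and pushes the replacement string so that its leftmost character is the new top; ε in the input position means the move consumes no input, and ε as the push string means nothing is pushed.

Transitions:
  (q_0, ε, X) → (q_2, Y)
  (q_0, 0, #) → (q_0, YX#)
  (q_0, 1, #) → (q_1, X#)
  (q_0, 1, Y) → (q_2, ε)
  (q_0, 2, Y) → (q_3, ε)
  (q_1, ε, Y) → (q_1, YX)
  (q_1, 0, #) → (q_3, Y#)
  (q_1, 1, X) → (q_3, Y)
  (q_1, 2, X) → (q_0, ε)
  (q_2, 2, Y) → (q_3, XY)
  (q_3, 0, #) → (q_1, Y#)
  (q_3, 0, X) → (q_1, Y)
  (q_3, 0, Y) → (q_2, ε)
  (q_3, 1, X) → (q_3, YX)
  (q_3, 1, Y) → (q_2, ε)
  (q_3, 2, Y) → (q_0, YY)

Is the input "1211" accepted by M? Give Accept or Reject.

Reject

(q_0, 1211, #) ⊢ (q_1, 211, X#) ⊢ (q_0, 11, #) ⊢ (q_1, 1, X#) ⊢ (q_3, ε, Y#)
All input consumed; state q_3 ∉ F and no further ε-move applies.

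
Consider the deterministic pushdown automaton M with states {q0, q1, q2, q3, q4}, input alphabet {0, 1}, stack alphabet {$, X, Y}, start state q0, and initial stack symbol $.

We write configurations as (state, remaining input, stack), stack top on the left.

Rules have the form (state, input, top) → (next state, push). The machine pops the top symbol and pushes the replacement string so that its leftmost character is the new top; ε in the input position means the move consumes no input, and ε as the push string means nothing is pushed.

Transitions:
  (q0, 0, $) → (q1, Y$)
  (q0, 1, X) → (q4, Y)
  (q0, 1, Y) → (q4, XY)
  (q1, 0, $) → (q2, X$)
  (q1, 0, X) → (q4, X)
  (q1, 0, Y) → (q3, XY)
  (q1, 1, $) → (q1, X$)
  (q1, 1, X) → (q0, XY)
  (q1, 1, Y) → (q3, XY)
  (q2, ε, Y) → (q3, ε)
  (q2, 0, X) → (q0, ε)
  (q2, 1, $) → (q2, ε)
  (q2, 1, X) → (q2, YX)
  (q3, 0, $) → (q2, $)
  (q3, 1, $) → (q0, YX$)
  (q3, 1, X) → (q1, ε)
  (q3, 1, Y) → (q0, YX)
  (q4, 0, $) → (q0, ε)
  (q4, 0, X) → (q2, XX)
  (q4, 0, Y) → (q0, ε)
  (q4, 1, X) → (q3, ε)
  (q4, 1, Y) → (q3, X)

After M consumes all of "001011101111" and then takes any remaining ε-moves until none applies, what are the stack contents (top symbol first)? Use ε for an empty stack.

(q0, 001011101111, $)
  read 0, top $: go to q1, push Y$ → (q1, 01011101111, Y$)
  read 0, top Y: go to q3, push XY → (q3, 1011101111, XY$)
  read 1, top X: go to q1, push ε → (q1, 011101111, Y$)
  read 0, top Y: go to q3, push XY → (q3, 11101111, XY$)
  read 1, top X: go to q1, push ε → (q1, 1101111, Y$)
  read 1, top Y: go to q3, push XY → (q3, 101111, XY$)
  read 1, top X: go to q1, push ε → (q1, 01111, Y$)
  read 0, top Y: go to q3, push XY → (q3, 1111, XY$)
  read 1, top X: go to q1, push ε → (q1, 111, Y$)
  read 1, top Y: go to q3, push XY → (q3, 11, XY$)
  read 1, top X: go to q1, push ε → (q1, 1, Y$)
  read 1, top Y: go to q3, push XY → (q3, ε, XY$)
All input consumed in state q3 with stack XY$.

XY$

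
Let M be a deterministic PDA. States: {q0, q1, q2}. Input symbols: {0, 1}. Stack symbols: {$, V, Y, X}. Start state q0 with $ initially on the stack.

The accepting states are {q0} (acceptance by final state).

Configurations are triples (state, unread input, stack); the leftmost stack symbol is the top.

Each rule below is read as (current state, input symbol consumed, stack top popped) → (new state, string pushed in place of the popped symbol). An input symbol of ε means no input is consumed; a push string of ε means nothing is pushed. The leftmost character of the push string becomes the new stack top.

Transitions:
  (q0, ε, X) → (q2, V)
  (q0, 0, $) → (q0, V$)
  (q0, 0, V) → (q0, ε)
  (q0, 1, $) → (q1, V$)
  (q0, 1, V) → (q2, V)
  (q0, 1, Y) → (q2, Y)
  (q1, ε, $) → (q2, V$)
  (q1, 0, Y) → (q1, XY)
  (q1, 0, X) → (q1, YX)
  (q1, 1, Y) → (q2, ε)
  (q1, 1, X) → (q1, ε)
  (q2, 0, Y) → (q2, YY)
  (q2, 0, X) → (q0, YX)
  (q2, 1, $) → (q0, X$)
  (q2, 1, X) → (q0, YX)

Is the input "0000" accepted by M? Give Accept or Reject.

(q0, 0000, $) ⊢ (q0, 000, V$) ⊢ (q0, 00, $) ⊢ (q0, 0, V$) ⊢ (q0, ε, $)
All input consumed; state q0 ∈ F.

Accept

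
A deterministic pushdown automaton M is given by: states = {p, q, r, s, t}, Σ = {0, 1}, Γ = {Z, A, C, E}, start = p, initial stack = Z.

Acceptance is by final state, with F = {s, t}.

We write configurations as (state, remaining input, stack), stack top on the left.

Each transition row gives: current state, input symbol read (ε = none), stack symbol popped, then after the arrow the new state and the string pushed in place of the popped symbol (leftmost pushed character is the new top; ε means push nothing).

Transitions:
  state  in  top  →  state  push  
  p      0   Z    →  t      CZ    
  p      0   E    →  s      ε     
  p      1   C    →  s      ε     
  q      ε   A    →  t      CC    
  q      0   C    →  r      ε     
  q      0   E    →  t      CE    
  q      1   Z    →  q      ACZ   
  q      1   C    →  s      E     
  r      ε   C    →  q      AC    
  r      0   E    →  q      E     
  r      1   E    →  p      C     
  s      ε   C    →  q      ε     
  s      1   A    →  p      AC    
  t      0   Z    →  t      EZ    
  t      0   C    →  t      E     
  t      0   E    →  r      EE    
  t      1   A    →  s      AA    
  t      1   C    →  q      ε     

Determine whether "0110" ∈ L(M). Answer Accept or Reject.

(p, 0110, Z) ⊢ (t, 110, CZ) ⊢ (q, 10, Z) ⊢ (q, 0, ACZ) ⊢ (t, 0, CCCZ) ⊢ (t, ε, ECCZ)
All input consumed; state t ∈ F.

Accept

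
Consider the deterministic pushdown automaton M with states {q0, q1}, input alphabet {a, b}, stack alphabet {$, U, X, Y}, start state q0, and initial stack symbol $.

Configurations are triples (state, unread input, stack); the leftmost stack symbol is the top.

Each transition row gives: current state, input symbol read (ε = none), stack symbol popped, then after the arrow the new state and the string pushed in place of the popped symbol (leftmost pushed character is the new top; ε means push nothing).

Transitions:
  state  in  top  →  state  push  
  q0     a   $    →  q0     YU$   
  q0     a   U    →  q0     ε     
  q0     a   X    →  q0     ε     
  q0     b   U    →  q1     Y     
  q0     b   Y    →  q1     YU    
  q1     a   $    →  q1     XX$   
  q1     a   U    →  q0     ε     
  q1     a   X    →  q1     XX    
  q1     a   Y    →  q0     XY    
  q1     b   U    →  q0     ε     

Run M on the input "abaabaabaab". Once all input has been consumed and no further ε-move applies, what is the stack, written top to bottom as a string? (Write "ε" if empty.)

(q0, abaabaabaab, $)
  read a, top $: go to q0, push YU$ → (q0, baabaabaab, YU$)
  read b, top Y: go to q1, push YU → (q1, aabaabaab, YUU$)
  read a, top Y: go to q0, push XY → (q0, abaabaab, XYUU$)
  read a, top X: go to q0, push ε → (q0, baabaab, YUU$)
  read b, top Y: go to q1, push YU → (q1, aabaab, YUUU$)
  read a, top Y: go to q0, push XY → (q0, abaab, XYUUU$)
  read a, top X: go to q0, push ε → (q0, baab, YUUU$)
  read b, top Y: go to q1, push YU → (q1, aab, YUUUU$)
  read a, top Y: go to q0, push XY → (q0, ab, XYUUUU$)
  read a, top X: go to q0, push ε → (q0, b, YUUUU$)
  read b, top Y: go to q1, push YU → (q1, ε, YUUUUU$)
All input consumed in state q1 with stack YUUUUU$.

YUUUUU$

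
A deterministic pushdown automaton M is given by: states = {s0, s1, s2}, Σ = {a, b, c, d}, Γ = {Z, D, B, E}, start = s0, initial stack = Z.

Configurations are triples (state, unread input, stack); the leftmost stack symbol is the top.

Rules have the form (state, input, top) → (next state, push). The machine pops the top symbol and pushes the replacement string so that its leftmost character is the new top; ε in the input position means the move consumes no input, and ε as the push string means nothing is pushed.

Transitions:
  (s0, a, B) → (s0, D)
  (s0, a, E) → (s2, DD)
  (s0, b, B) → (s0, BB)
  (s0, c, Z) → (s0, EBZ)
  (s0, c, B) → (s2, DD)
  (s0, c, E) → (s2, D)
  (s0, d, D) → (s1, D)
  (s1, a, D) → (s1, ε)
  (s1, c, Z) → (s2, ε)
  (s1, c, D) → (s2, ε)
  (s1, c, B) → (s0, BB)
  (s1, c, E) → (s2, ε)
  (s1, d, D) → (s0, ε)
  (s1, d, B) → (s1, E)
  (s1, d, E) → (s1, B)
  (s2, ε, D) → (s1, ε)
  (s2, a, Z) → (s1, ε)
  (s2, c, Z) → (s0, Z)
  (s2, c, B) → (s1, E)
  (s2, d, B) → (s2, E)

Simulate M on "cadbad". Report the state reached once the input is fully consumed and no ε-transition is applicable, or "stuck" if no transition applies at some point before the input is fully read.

s1

(s0, cadbad, Z)
  read c, top Z: go to s0, push EBZ → (s0, adbad, EBZ)
  read a, top E: go to s2, push DD → (s2, dbad, DDBZ)
  ε-move, top D: go to s1, push ε → (s1, dbad, DBZ)
  read d, top D: go to s0, push ε → (s0, bad, BZ)
  read b, top B: go to s0, push BB → (s0, ad, BBZ)
  read a, top B: go to s0, push D → (s0, d, DBZ)
  read d, top D: go to s1, push D → (s1, ε, DBZ)
All input consumed; M is in state s1.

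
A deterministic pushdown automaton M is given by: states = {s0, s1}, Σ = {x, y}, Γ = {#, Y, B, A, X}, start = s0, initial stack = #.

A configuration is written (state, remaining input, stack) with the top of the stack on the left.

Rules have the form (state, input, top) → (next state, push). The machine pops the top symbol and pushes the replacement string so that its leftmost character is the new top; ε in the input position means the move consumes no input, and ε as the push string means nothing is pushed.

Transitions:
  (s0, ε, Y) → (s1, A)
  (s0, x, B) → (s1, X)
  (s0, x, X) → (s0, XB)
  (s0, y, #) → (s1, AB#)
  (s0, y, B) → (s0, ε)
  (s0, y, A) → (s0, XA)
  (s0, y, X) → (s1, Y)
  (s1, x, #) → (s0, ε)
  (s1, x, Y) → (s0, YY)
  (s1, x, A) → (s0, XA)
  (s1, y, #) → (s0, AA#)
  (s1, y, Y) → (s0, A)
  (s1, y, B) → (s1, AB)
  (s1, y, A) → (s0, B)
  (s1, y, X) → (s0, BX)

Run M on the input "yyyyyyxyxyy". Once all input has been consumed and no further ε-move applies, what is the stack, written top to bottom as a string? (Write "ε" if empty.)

(s0, yyyyyyxyxyy, #)
  read y, top #: go to s1, push AB# → (s1, yyyyyxyxyy, AB#)
  read y, top A: go to s0, push B → (s0, yyyyxyxyy, BB#)
  read y, top B: go to s0, push ε → (s0, yyyxyxyy, B#)
  read y, top B: go to s0, push ε → (s0, yyxyxyy, #)
  read y, top #: go to s1, push AB# → (s1, yxyxyy, AB#)
  read y, top A: go to s0, push B → (s0, xyxyy, BB#)
  read x, top B: go to s1, push X → (s1, yxyy, XB#)
  read y, top X: go to s0, push BX → (s0, xyy, BXB#)
  read x, top B: go to s1, push X → (s1, yy, XXB#)
  read y, top X: go to s0, push BX → (s0, y, BXXB#)
  read y, top B: go to s0, push ε → (s0, ε, XXB#)
All input consumed in state s0 with stack XXB#.

XXB#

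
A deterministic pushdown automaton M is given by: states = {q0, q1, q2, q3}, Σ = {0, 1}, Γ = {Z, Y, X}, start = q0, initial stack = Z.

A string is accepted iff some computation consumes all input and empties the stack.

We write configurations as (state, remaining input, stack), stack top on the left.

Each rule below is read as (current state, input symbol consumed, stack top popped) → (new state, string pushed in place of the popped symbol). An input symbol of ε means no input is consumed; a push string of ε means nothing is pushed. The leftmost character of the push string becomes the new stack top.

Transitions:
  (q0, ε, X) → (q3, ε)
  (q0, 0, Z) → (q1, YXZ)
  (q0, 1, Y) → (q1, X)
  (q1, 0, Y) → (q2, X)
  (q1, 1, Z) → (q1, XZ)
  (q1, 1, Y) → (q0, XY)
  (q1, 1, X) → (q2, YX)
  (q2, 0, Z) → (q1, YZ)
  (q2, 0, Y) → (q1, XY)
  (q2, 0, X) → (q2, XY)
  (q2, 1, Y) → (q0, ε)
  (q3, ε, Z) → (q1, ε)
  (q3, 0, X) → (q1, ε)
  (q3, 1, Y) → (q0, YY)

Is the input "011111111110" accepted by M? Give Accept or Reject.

Reject

(q0, 011111111110, Z) ⊢ (q1, 11111111110, YXZ) ⊢ (q0, 1111111110, XYXZ) ⊢ (q3, 1111111110, YXZ) ⊢ (q0, 111111110, YYXZ) ⊢ (q1, 11111110, XYXZ) ⊢ (q2, 1111110, YXYXZ) ⊢ (q0, 111110, XYXZ) ⊢ (q3, 111110, YXZ) ⊢ (q0, 11110, YYXZ) ⊢ (q1, 1110, XYXZ) ⊢ (q2, 110, YXYXZ) ⊢ (q0, 10, XYXZ) ⊢ (q3, 10, YXZ) ⊢ (q0, 0, YYXZ)
No transition applies at (q0, 0, YYXZ); input not fully consumed.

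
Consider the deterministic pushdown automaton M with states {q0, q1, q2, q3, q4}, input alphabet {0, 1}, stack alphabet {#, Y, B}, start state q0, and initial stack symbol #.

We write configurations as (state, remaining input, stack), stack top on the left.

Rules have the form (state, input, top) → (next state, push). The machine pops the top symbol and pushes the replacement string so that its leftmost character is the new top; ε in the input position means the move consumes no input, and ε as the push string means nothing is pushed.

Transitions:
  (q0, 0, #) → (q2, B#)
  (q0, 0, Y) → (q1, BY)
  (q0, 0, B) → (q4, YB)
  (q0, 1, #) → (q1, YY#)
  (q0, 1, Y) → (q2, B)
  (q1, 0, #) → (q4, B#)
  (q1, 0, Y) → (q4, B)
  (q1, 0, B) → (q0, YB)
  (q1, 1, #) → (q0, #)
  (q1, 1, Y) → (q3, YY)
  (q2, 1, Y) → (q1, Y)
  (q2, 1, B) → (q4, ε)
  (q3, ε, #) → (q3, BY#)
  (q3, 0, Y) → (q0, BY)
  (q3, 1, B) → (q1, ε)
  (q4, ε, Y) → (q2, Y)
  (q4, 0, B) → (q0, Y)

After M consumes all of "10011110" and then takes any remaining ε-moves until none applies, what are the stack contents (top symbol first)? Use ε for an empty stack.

BYY#

(q0, 10011110, #)
  read 1, top #: go to q1, push YY# → (q1, 0011110, YY#)
  read 0, top Y: go to q4, push B → (q4, 011110, BY#)
  read 0, top B: go to q0, push Y → (q0, 11110, YY#)
  read 1, top Y: go to q2, push B → (q2, 1110, BY#)
  read 1, top B: go to q4, push ε → (q4, 110, Y#)
  ε-move, top Y: go to q2, push Y → (q2, 110, Y#)
  read 1, top Y: go to q1, push Y → (q1, 10, Y#)
  read 1, top Y: go to q3, push YY → (q3, 0, YY#)
  read 0, top Y: go to q0, push BY → (q0, ε, BYY#)
All input consumed in state q0 with stack BYY#.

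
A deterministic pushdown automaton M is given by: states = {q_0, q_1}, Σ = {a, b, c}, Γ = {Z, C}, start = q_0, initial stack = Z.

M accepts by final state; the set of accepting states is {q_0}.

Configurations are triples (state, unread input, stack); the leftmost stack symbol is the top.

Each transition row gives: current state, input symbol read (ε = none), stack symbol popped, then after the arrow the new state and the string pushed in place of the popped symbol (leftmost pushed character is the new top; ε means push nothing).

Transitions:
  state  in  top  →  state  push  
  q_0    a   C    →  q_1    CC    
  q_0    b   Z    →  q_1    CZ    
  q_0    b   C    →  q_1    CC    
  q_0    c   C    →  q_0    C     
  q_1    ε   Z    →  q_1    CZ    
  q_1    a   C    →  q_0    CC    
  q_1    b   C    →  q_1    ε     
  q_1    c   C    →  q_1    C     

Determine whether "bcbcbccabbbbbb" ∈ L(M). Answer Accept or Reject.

Reject

(q_0, bcbcbccabbbbbb, Z)
  read b, top Z: go to q_1, push CZ → (q_1, cbcbccabbbbbb, CZ)
  read c, top C: go to q_1, push C → (q_1, bcbccabbbbbb, CZ)
  read b, top C: go to q_1, push ε → (q_1, cbccabbbbbb, Z)
  ε-move, top Z: go to q_1, push CZ → (q_1, cbccabbbbbb, CZ)
  read c, top C: go to q_1, push C → (q_1, bccabbbbbb, CZ)
  read b, top C: go to q_1, push ε → (q_1, ccabbbbbb, Z)
  ε-move, top Z: go to q_1, push CZ → (q_1, ccabbbbbb, CZ)
  read c, top C: go to q_1, push C → (q_1, cabbbbbb, CZ)
  read c, top C: go to q_1, push C → (q_1, abbbbbb, CZ)
  read a, top C: go to q_0, push CC → (q_0, bbbbbb, CCZ)
  read b, top C: go to q_1, push CC → (q_1, bbbbb, CCCZ)
  read b, top C: go to q_1, push ε → (q_1, bbbb, CCZ)
  read b, top C: go to q_1, push ε → (q_1, bbb, CZ)
  read b, top C: go to q_1, push ε → (q_1, bb, Z)
  ε-move, top Z: go to q_1, push CZ → (q_1, bb, CZ)
  read b, top C: go to q_1, push ε → (q_1, b, Z)
  ε-move, top Z: go to q_1, push CZ → (q_1, b, CZ)
  read b, top C: go to q_1, push ε → (q_1, ε, Z)
  ε-move, top Z: go to q_1, push CZ → (q_1, ε, CZ)
All input consumed; state q_1 ∉ F and no further ε-move applies.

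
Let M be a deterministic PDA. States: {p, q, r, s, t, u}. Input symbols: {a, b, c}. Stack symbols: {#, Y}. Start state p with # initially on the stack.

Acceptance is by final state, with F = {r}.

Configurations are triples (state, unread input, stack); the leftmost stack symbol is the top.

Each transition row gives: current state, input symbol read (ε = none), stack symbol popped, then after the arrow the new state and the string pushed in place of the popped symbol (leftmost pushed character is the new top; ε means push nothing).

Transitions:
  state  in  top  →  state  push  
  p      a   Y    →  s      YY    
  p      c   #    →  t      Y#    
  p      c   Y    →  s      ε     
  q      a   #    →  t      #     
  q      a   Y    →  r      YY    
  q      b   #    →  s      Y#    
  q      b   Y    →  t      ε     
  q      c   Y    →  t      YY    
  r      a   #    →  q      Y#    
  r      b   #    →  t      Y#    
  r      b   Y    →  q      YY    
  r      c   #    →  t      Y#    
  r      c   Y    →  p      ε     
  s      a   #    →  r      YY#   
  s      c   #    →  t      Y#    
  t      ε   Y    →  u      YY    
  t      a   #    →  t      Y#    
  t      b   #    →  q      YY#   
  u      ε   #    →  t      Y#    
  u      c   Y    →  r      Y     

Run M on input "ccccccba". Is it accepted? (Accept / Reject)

Accept

(p, ccccccba, #) ⊢ (t, cccccba, Y#) ⊢ (u, cccccba, YY#) ⊢ (r, ccccba, YY#) ⊢ (p, cccba, Y#) ⊢ (s, ccba, #) ⊢ (t, cba, Y#) ⊢ (u, cba, YY#) ⊢ (r, ba, YY#) ⊢ (q, a, YYY#) ⊢ (r, ε, YYYY#)
All input consumed; state r ∈ F.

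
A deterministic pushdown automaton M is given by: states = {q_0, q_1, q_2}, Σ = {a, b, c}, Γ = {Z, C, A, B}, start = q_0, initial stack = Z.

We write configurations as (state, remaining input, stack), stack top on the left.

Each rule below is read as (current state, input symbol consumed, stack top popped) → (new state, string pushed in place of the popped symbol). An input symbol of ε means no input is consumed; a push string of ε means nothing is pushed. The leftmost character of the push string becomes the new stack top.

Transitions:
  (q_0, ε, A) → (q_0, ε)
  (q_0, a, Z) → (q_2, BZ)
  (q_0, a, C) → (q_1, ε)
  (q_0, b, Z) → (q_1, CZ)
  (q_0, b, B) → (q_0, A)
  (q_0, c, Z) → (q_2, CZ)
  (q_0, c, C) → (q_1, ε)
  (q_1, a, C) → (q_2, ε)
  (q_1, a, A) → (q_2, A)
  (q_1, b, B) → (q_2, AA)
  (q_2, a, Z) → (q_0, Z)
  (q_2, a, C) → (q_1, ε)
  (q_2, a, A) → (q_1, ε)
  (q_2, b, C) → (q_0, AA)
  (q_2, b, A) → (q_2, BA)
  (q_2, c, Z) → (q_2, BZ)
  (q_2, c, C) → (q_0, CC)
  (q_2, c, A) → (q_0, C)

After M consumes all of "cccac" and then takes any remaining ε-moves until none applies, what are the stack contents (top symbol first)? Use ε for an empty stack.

BZ

(q_0, cccac, Z)
  read c, top Z: go to q_2, push CZ → (q_2, ccac, CZ)
  read c, top C: go to q_0, push CC → (q_0, cac, CCZ)
  read c, top C: go to q_1, push ε → (q_1, ac, CZ)
  read a, top C: go to q_2, push ε → (q_2, c, Z)
  read c, top Z: go to q_2, push BZ → (q_2, ε, BZ)
All input consumed in state q_2 with stack BZ.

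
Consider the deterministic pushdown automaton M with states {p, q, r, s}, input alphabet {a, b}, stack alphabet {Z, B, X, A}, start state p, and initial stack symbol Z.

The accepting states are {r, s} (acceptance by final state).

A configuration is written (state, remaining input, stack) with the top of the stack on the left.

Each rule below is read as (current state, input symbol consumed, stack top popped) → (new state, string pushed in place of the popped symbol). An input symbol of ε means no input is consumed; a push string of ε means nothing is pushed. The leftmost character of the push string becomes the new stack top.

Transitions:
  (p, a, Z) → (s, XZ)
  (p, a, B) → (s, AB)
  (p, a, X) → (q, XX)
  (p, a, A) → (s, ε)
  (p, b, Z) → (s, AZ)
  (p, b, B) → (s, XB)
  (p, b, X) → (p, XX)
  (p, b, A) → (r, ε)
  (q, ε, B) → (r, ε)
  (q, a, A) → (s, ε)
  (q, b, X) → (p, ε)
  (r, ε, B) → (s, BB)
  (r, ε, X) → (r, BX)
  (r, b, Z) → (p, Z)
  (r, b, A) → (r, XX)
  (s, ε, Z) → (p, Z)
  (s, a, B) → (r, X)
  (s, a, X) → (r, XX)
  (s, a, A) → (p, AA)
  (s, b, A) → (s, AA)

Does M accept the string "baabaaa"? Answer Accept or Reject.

(p, baabaaa, Z)
  read b, top Z: go to s, push AZ → (s, aabaaa, AZ)
  read a, top A: go to p, push AA → (p, abaaa, AAZ)
  read a, top A: go to s, push ε → (s, baaa, AZ)
  read b, top A: go to s, push AA → (s, aaa, AAZ)
  read a, top A: go to p, push AA → (p, aa, AAAZ)
  read a, top A: go to s, push ε → (s, a, AAZ)
  read a, top A: go to p, push AA → (p, ε, AAAZ)
All input consumed; state p ∉ F and no further ε-move applies.

Reject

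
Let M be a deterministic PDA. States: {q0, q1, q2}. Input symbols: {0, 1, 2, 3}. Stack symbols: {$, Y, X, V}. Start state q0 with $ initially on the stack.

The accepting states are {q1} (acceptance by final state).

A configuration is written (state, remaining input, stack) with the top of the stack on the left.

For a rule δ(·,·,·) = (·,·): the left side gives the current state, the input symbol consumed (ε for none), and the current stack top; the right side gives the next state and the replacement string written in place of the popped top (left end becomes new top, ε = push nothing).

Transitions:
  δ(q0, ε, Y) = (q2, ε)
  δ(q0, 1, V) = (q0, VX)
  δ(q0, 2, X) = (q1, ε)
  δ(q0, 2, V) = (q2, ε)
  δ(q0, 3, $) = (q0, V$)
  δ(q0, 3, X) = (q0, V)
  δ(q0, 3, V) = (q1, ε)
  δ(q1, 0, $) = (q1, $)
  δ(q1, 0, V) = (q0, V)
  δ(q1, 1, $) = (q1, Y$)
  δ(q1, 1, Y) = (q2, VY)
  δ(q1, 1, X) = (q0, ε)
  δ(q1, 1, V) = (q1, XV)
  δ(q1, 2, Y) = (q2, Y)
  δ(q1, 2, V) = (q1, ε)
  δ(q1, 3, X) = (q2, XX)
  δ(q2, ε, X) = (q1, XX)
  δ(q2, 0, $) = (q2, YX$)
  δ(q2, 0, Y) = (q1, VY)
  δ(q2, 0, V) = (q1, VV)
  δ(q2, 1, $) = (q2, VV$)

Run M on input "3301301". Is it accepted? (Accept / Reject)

Reject

(q0, 3301301, $)
  read 3, top $: go to q0, push V$ → (q0, 301301, V$)
  read 3, top V: go to q1, push ε → (q1, 01301, $)
  read 0, top $: go to q1, push $ → (q1, 1301, $)
  read 1, top $: go to q1, push Y$ → (q1, 301, Y$)
No transition applies at (q1, 301, Y$); input not fully consumed.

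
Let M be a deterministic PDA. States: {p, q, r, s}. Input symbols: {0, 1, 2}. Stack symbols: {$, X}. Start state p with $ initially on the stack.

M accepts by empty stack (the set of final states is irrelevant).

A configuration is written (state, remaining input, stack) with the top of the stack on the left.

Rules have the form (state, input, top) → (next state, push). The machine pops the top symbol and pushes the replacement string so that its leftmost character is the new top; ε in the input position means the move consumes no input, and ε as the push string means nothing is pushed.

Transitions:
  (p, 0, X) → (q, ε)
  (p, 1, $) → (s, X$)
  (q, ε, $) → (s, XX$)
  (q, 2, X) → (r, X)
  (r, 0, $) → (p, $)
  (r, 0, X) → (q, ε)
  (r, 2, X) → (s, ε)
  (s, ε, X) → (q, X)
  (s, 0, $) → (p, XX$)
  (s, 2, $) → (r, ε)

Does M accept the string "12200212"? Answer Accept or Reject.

(p, 12200212, $)
  read 1, top $: go to s, push X$ → (s, 2200212, X$)
  ε-move, top X: go to q, push X → (q, 2200212, X$)
  read 2, top X: go to r, push X → (r, 200212, X$)
  read 2, top X: go to s, push ε → (s, 00212, $)
  read 0, top $: go to p, push XX$ → (p, 0212, XX$)
  read 0, top X: go to q, push ε → (q, 212, X$)
  read 2, top X: go to r, push X → (r, 12, X$)
No transition applies at (r, 12, X$); input not fully consumed.

Reject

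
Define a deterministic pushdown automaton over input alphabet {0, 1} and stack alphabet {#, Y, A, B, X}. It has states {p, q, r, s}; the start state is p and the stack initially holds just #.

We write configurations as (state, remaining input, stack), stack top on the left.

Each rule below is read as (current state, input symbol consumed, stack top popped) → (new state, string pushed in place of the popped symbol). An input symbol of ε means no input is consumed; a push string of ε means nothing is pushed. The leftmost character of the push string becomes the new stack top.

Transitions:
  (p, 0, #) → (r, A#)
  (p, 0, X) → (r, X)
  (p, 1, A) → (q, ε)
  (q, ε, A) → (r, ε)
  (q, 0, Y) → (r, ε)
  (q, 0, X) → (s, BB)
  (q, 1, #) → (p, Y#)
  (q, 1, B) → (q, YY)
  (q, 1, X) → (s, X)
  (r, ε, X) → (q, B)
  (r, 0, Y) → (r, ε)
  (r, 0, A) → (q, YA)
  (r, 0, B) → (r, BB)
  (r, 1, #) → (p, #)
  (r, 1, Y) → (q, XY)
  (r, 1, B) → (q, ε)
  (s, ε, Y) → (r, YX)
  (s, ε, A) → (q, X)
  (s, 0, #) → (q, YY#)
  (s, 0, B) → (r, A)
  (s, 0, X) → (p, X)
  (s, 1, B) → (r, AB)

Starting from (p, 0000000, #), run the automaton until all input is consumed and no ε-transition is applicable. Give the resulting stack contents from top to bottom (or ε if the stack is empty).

(p, 0000000, #)
  read 0, top #: go to r, push A# → (r, 000000, A#)
  read 0, top A: go to q, push YA → (q, 00000, YA#)
  read 0, top Y: go to r, push ε → (r, 0000, A#)
  read 0, top A: go to q, push YA → (q, 000, YA#)
  read 0, top Y: go to r, push ε → (r, 00, A#)
  read 0, top A: go to q, push YA → (q, 0, YA#)
  read 0, top Y: go to r, push ε → (r, ε, A#)
All input consumed in state r with stack A#.

A#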